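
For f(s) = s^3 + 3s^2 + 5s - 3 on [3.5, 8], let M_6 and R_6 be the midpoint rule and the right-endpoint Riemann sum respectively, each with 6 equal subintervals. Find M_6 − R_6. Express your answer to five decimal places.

M_6 ≈ 1567.2128906.
R_6 = 1822.60546875.
M_6 − R_6 ≈ -255.39258.

-255.39258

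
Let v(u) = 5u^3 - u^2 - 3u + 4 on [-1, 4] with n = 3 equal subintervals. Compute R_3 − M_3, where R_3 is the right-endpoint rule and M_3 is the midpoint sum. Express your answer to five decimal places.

320.48611

R_3 ≈ 590.1851852.
M_3 ≈ 269.6990741.
R_3 − M_3 ≈ 320.48611.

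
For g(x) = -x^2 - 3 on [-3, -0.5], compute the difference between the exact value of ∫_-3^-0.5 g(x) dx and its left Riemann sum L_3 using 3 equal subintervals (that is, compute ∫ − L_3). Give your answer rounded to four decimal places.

Exact integral: ∫_-3^-0.5 g(x) dx ≈ -16.458333.
L_3 ≈ -20.393519.
Error ≈ -16.458333 − (-20.393519) ≈ 3.9352.

3.9352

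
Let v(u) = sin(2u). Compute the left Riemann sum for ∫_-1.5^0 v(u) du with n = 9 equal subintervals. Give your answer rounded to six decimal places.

Δu = (0 − (-1.5))/9 = 1/6.
Left endpoints: -1.5, -4/3, -7/6, -1, -5/6, -2/3, -0.5, -1/3, -1/6.
v(-1.5) ≈ -0.141120, v(-4/3) ≈ -0.457273, v(-7/6) ≈ -0.723086, v(-1) ≈ -0.909297, v(-5/6) ≈ -0.995408, v(-2/3) ≈ -0.971938, v(-0.5) ≈ -0.841471, v(-1/3) ≈ -0.618370, v(-1/6) ≈ -0.327195.
Sum = Δu · [v(-1.5) + v(-4/3) + v(-7/6) + ...].
Sum ≈ -0.997526.

-0.997526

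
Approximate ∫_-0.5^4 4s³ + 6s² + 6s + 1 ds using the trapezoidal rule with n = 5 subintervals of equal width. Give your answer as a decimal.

452.34

Δs = (4 − (-0.5))/5 = 0.9.
f(-0.5) = -1, f(0.4) = 4.616, f(1.3) = 27.728, f(2.2) = 85.832, f(3.1) = 196.424, f(4) = 377.
T_5 = (Δs/2)·[f(s_0) + 2f(s_1) + ... + 2f(s_{4}) + f(s_5)].
Sum = 452.34.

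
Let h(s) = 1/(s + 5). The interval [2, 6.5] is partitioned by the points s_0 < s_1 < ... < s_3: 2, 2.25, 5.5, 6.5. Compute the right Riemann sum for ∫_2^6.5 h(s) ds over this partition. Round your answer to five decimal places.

0.43096

Subinterval widths: 0.25, 3.25, 1.
Right endpoints: 2.25, 5.5, 6.5.
h(2.25) = 4/29, h(5.5) = 2/21, h(6.5) = 2/23.
Sum = Σ Δs_i · h(s_i).
Sum ≈ 0.43096.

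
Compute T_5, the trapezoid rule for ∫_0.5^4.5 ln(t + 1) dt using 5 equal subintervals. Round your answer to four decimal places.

4.7424

Δt = (4.5 − 0.5)/5 = 0.8.
f(0.5) ≈ 0.4055, f(1.3) ≈ 0.8329, f(2.1) ≈ 1.1314, f(2.9) ≈ 1.3610, f(3.7) ≈ 1.5476, f(4.5) ≈ 1.7047.
T_5 = (Δt/2)·[f(t_0) + 2f(t_1) + ... + 2f(t_{4}) + f(t_5)].
Sum ≈ 4.7424.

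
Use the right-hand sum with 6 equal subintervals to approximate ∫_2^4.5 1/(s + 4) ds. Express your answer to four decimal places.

0.3383

Δs = (4.5 − 2)/6 = 5/12.
Right endpoints: 29/12, 17/6, 3.25, 11/3, 49/12, 4.5.
f(29/12) = 12/77, f(17/6) = 6/41, f(3.25) = 4/29, f(11/3) = 3/23, f(49/12) = 12/97, f(4.5) = 2/17.
Sum = Δs · [f(29/12) + f(17/6) + f(3.25) + ...].
Sum ≈ 0.3383.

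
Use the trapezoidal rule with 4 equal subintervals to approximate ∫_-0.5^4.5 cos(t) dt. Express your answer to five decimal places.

Δt = (4.5 − (-0.5))/4 = 1.25.
f(-0.5) ≈ 0.87758, f(0.75) ≈ 0.73169, f(2) ≈ -0.41615, f(3.25) ≈ -0.99413, f(4.5) ≈ -0.21080.
T_4 = (Δt/2)·[f(t_0) + 2f(t_1) + 2f(t_2) + 2f(t_3) + f(t_4)].
Sum ≈ -0.43149.

-0.43149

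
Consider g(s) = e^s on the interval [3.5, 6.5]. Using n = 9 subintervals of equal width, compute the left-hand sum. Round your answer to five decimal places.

532.52977

Δs = (6.5 − 3.5)/9 = 1/3.
Left endpoints: 3.5, 23/6, 25/6, 4.5, 29/6, 31/6, 5.5, 35/6, 37/6.
g(3.5) ≈ 33.11545, g(23/6) ≈ 46.21634, g(25/6) ≈ 64.50009, g(4.5) ≈ 90.01713, g(29/6) ≈ 125.62903, g(31/6) ≈ 175.32943, g(5.5) ≈ 244.69193, g(35/6) ≈ 341.49510, g(37/6) ≈ 476.59481.
Sum = Δs · [g(3.5) + g(23/6) + g(25/6) + ...].
Sum ≈ 532.52977.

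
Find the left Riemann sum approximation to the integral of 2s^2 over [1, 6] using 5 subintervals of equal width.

Δs = (6 − 1)/5 = 1.
Left endpoints: 1, 2, 3, 4, 5.
f(1) = 2, f(2) = 8, f(3) = 18, f(4) = 32, f(5) = 50.
Sum = Δs · [f(1) + f(2) + f(3) + f(4) + f(5)].
Sum = 110.

110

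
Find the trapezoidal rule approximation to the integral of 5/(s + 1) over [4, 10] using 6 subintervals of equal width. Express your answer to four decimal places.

3.9554

Δs = (10 − 4)/6 = 1.
f(4) = 1, f(5) = 5/6, f(6) = 5/7, f(7) = 0.625, f(8) = 5/9, f(9) = 0.5, f(10) = 5/11.
T_6 = (Δs/2)·[f(s_0) + 2f(s_1) + ... + 2f(s_{5}) + f(s_6)].
Sum ≈ 3.9554.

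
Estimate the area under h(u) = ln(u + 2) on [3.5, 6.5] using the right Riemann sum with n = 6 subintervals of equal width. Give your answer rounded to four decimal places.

Δu = (6.5 − 3.5)/6 = 0.5.
Right endpoints: 4, 4.5, 5, 5.5, 6, 6.5.
h(4) ≈ 1.7918, h(4.5) ≈ 1.8718, h(5) ≈ 1.9459, h(5.5) ≈ 2.0149, h(6) ≈ 2.0794, h(6.5) ≈ 2.1401.
Sum = Δu · [h(4) + h(4.5) + h(5) + ...].
Sum ≈ 5.9219.

5.9219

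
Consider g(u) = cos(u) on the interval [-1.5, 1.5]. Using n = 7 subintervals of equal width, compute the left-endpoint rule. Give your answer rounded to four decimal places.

1.9644

Δu = (1.5 − (-1.5))/7 = 3/7.
Left endpoints: -1.5, -15/14, -9/14, -3/14, 3/14, 9/14, 15/14.
g(-1.5) ≈ 0.0707, g(-15/14) ≈ 0.4789, g(-9/14) ≈ 0.8004, g(-3/14) ≈ 0.9771, g(3/14) ≈ 0.9771, g(9/14) ≈ 0.8004, g(15/14) ≈ 0.4789.
Sum = Δu · [g(-1.5) + g(-15/14) + g(-9/14) + ...].
Sum ≈ 1.9644.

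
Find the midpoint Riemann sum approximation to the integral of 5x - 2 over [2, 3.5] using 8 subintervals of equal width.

17.625

Δx = (3.5 − 2)/8 = 0.1875.
Midpoints: 2.09375, 2.28125, 2.46875, 2.65625, 2.84375, 3.03125, 3.21875, 3.40625.
f(2.09375) = 8.46875, f(2.28125) = 9.40625, f(2.46875) = 10.34375, f(2.65625) = 11.28125, f(2.84375) = 12.21875, f(3.03125) = 13.15625, f(3.21875) = 14.09375, f(3.40625) = 15.03125.
Sum = Δx · [f(2.09375) + f(2.28125) + f(2.46875) + ...].
Sum = 17.625.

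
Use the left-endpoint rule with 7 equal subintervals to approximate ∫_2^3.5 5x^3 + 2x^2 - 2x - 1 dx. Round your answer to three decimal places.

161.445

Δx = (3.5 − 2)/7 = 3/14.
Left endpoints: 2, 31/14, 17/7, 37/14, 20/7, 43/14, 23/7.
f(2) = 43, f(31/14) = 160967/2744, f(17/7) = 26602/343, f(37/14) = 274349/2744, f(20/7) = 43297/343, f(43/14) = 429707/2744, f(23/7) = 65644/343.
Sum = Δx · [f(2) + f(31/14) + f(17/7) + ...].
Sum ≈ 161.445.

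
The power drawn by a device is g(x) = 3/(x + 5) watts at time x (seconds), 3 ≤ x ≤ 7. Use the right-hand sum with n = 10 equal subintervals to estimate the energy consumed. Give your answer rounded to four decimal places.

Δx = (7 − 3)/10 = 0.4.
Right endpoints: 3.4, 3.8, 4.2, 4.6, 5, 5.4, 5.8, 6.2, 6.6, 7.
g(3.4) = 5/14, g(3.8) = 15/44, g(4.2) = 15/46, g(4.6) = 0.3125, g(5) = 0.3, g(5.4) = 15/52, g(5.8) = 5/18, g(6.2) = 15/56, g(6.6) = 15/58, g(7) = 0.25.
Sum = Δx · [g(3.4) + g(3.8) + g(4.2) + ...].
Sum ≈ 1.1917.

1.1917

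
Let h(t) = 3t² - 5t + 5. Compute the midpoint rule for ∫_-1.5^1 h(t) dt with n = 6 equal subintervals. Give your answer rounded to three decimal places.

Δt = (1 − (-1.5))/6 = 5/12.
Midpoints: -31/24, -0.875, -11/24, -1/24, 0.375, 19/24.
h(-31/24) = 3161/192, h(-0.875) = 11.671875, h(-11/24) = 7.921875, h(-1/24) = 1001/192, h(0.375) = 3.546875, h(19/24) = 2.921875.
Sum = Δt · [h(-31/24) + h(-0.875) + h(-11/24) + ...].
Sum ≈ 19.891.

19.891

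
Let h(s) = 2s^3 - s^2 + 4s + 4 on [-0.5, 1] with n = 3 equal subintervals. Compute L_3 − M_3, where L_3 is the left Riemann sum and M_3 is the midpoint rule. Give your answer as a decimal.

-1.828125

L_3 = 5.75.
M_3 = 7.578125.
L_3 − M_3 = -1.828125.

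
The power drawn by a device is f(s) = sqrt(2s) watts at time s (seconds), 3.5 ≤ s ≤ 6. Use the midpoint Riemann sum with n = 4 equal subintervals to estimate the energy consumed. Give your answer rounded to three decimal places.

7.684

Δs = (6 − 3.5)/4 = 0.625.
Midpoints: 3.8125, 4.4375, 5.0625, 5.6875.
f(3.8125) ≈ 2.761, f(4.4375) ≈ 2.979, f(5.0625) ≈ 3.182, f(5.6875) ≈ 3.373.
Sum = Δs · [f(3.8125) + f(4.4375) + f(5.0625) + f(5.6875)].
Sum ≈ 7.684.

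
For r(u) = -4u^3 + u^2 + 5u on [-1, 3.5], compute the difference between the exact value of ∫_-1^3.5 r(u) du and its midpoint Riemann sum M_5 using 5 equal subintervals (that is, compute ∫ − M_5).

Exact integral: ∫_-1^3.5 r(u) du = -106.3125.
M_5 = -102.06.
Error = -106.3125 − (-102.06) = -4.2525.

-4.2525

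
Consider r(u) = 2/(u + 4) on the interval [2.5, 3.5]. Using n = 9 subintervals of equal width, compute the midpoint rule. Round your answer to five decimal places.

0.28620

Δu = (3.5 − 2.5)/9 = 1/9.
Midpoints: 23/9, 8/3, 25/9, 26/9, 3, 28/9, 29/9, 10/3, 31/9.
r(23/9) = 18/59, r(8/3) = 0.3, r(25/9) = 18/61, r(26/9) = 9/31, r(3) = 2/7, r(28/9) = 0.28125, r(29/9) = 18/65, r(10/3) = 3/11, r(31/9) = 18/67.
Sum = Δu · [r(23/9) + r(8/3) + r(25/9) + ...].
Sum ≈ 0.28620.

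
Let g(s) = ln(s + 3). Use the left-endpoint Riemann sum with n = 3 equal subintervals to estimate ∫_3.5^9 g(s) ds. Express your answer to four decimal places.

Δs = (9 − 3.5)/3 = 11/6.
Left endpoints: 3.5, 16/3, 43/6.
g(3.5) ≈ 1.8718, g(16/3) ≈ 2.1203, g(43/6) ≈ 2.3191.
Sum = Δs · [g(3.5) + g(16/3) + g(43/6)].
Sum ≈ 11.5705.

11.5705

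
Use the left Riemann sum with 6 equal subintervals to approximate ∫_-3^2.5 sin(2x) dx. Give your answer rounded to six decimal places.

Δx = (2.5 − (-3))/6 = 11/12.
Left endpoints: -3, -25/12, -7/6, -0.25, 2/3, 19/12.
f(-3) ≈ 0.279415, f(-25/12) ≈ 0.854753, f(-7/6) ≈ -0.723086, f(-0.25) ≈ -0.479426, f(2/3) ≈ 0.971938, f(19/12) ≈ -0.025071.
Sum = Δx · [f(-3) + f(-25/12) + f(-7/6) + ...].
Sum ≈ 0.805313.

0.805313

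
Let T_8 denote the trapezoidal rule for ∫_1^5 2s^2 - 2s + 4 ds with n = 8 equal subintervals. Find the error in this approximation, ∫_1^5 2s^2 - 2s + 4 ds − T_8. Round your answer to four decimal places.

Exact integral: ∫_1^5 f(s) ds ≈ 74.666667.
T_8 = 75.
Error ≈ 74.666667 − 75 ≈ -0.3333.

-0.3333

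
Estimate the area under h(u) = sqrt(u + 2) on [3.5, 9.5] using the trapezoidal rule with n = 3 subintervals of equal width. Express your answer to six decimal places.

17.378012

Δu = (9.5 − 3.5)/3 = 2.
h(3.5) ≈ 2.345208, h(5.5) ≈ 2.738613, h(7.5) ≈ 3.082207, h(9.5) ≈ 3.391165.
T_3 = (Δu/2)·[h(u_0) + 2h(u_1) + 2h(u_2) + h(u_3)].
Sum ≈ 17.378012.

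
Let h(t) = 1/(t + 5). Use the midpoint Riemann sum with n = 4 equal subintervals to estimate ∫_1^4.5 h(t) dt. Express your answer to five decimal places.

0.45900

Δt = (4.5 − 1)/4 = 0.875.
Midpoints: 1.4375, 2.3125, 3.1875, 4.0625.
h(1.4375) = 16/103, h(2.3125) = 16/117, h(3.1875) = 16/131, h(4.0625) = 16/145.
Sum = Δt · [h(1.4375) + h(2.3125) + h(3.1875) + h(4.0625)].
Sum ≈ 0.45900.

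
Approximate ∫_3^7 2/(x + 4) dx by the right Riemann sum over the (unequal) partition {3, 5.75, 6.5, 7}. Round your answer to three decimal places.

0.798

Subinterval widths: 2.75, 0.75, 0.5.
Right endpoints: 5.75, 6.5, 7.
f(5.75) = 8/39, f(6.5) = 4/21, f(7) = 2/11.
Sum = Σ Δx_i · f(x_i).
Sum ≈ 0.798.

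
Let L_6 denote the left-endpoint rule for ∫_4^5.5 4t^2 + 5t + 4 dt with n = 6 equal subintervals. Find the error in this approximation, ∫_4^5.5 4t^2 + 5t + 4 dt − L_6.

8

Exact integral: ∫_4^5.5 f(t) dt = 178.125.
L_6 = 170.125.
Error = 178.125 − 170.125 = 8.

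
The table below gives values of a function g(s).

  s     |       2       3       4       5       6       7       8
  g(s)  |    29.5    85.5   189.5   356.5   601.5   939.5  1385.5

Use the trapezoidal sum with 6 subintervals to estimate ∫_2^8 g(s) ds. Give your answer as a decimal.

Δs = 1.
T_6 = (1/2)·[29.5 + 2·85.5 + 2·189.5 + 2·356.5 + 2·601.5 + 2·939.5 + 1385.5] = 2880.

2880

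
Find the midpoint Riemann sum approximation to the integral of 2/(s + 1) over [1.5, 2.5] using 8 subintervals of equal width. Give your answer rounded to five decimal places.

Δs = (2.5 − 1.5)/8 = 0.125.
Midpoints: 1.5625, 1.6875, 1.8125, 1.9375, 2.0625, 2.1875, 2.3125, 2.4375.
f(1.5625) = 32/41, f(1.6875) = 32/43, f(1.8125) = 32/45, f(1.9375) = 32/47, f(2.0625) = 32/49, f(2.1875) = 32/51, f(2.3125) = 32/53, f(2.4375) = 32/55.
Sum = Δs · [f(1.5625) + f(1.6875) + f(1.8125) + ...].
Sum ≈ 0.67284.

0.67284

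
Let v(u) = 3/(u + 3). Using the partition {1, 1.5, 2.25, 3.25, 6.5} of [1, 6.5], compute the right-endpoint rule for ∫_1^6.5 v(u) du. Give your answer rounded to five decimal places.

Subinterval widths: 0.5, 0.75, 1, 3.25.
Right endpoints: 1.5, 2.25, 3.25, 6.5.
v(1.5) = 2/3, v(2.25) = 4/7, v(3.25) = 0.48, v(6.5) = 6/19.
Sum = Σ Δu_i · v(u_i).
Sum ≈ 2.26822.

2.26822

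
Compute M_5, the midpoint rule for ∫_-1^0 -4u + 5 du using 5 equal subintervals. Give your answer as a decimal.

7

Δu = (0 − (-1))/5 = 0.2.
Midpoints: -0.9, -0.7, -0.5, -0.3, -0.1.
f(-0.9) = 8.6, f(-0.7) = 7.8, f(-0.5) = 7, f(-0.3) = 6.2, f(-0.1) = 5.4.
Sum = Δu · [f(-0.9) + f(-0.7) + f(-0.5) + f(-0.3) + f(-0.1)].
Sum = 7.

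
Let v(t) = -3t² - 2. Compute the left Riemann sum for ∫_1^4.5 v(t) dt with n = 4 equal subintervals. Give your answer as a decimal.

Δt = (4.5 − 1)/4 = 0.875.
Left endpoints: 1, 1.875, 2.75, 3.625.
v(1) = -5, v(1.875) = -12.546875, v(2.75) = -24.6875, v(3.625) = -41.421875.
Sum = Δt · [v(1) + v(1.875) + v(2.75) + v(3.625)].
Sum = -73.19921875.

-73.19921875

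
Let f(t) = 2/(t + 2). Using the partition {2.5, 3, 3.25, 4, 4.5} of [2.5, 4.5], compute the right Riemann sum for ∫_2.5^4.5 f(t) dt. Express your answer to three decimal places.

Subinterval widths: 0.5, 0.25, 0.75, 0.5.
Right endpoints: 3, 3.25, 4, 4.5.
f(3) = 0.4, f(3.25) = 8/21, f(4) = 1/3, f(4.5) = 4/13.
Sum = Σ Δt_i · f(t_i).
Sum ≈ 0.699.

0.699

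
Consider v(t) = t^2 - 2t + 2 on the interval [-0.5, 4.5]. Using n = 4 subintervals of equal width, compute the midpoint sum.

Δt = (4.5 − (-0.5))/4 = 1.25.
Midpoints: 0.125, 1.375, 2.625, 3.875.
v(0.125) = 1.765625, v(1.375) = 1.140625, v(2.625) = 3.640625, v(3.875) = 9.265625.
Sum = Δt · [v(0.125) + v(1.375) + v(2.625) + v(3.875)].
Sum = 19.765625.

19.765625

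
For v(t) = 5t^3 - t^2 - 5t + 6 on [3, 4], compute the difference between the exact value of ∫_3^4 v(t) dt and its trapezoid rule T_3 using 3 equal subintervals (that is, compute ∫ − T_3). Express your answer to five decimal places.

-0.95370

Exact integral: ∫_3^4 v(t) dt ≈ 194.9166667.
T_3 ≈ 195.8703704.
Error ≈ 194.9166667 − 195.8703704 ≈ -0.95370.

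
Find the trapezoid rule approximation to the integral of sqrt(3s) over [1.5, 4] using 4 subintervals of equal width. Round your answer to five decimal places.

7.10741

Δs = (4 − 1.5)/4 = 0.625.
f(1.5) ≈ 2.12132, f(2.125) ≈ 2.52488, f(2.75) ≈ 2.87228, f(3.375) ≈ 3.18198, f(4) ≈ 3.46410.
T_4 = (Δs/2)·[f(s_0) + 2f(s_1) + 2f(s_2) + 2f(s_3) + f(s_4)].
Sum ≈ 7.10741.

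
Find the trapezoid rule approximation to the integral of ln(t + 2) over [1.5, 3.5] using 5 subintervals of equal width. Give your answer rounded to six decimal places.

Δt = (3.5 − 1.5)/5 = 0.4.
f(1.5) ≈ 1.252763, f(1.9) ≈ 1.360977, f(2.3) ≈ 1.458615, f(2.7) ≈ 1.547563, f(3.1) ≈ 1.629241, f(3.5) ≈ 1.704748.
T_5 = (Δt/2)·[f(t_0) + 2f(t_1) + ... + 2f(t_{4}) + f(t_5)].
Sum ≈ 2.990060.

2.990060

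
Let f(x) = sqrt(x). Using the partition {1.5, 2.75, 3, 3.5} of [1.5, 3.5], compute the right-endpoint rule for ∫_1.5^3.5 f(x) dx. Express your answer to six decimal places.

Subinterval widths: 1.25, 0.25, 0.5.
Right endpoints: 2.75, 3, 3.5.
f(2.75) ≈ 1.658312, f(3) ≈ 1.732051, f(3.5) ≈ 1.870829.
Sum = Σ Δx_i · f(x_i).
Sum ≈ 3.441318.

3.441318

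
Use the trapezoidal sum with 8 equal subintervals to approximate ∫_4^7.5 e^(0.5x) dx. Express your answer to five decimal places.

70.54402

Δx = (7.5 − 4)/8 = 0.4375.
f(4) ≈ 7.38906, f(4.4375) ≈ 9.19583, f(4.875) ≈ 11.44439, f(5.3125) ≈ 14.24278, f(5.75) ≈ 17.72542, f(6.1875) ≈ 22.05965, f(6.625) ≈ 27.45367, f(7.0625) ≈ 34.16665, f(7.5) ≈ 42.52108.
T_8 = (Δx/2)·[f(x_0) + 2f(x_1) + ... + 2f(x_{7}) + f(x_8)].
Sum ≈ 70.54402.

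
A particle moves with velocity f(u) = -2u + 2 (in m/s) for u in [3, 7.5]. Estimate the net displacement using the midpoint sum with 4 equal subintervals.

-38.25

Δu = (7.5 − 3)/4 = 1.125.
Midpoints: 3.5625, 4.6875, 5.8125, 6.9375.
f(3.5625) = -5.125, f(4.6875) = -7.375, f(5.8125) = -9.625, f(6.9375) = -11.875.
Sum = Δu · [f(3.5625) + f(4.6875) + f(5.8125) + f(6.9375)].
Sum = -38.25.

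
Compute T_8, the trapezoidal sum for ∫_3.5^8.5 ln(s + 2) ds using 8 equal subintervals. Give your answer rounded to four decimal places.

10.3105

Δs = (8.5 − 3.5)/8 = 0.625.
f(3.5) ≈ 1.7047, f(4.125) ≈ 1.8124, f(4.75) ≈ 1.9095, f(5.375) ≈ 1.9981, f(6) ≈ 2.0794, f(6.625) ≈ 2.1547, f(7.25) ≈ 2.2246, f(7.875) ≈ 2.2900, f(8.5) ≈ 2.3514.
T_8 = (Δs/2)·[f(s_0) + 2f(s_1) + ... + 2f(s_{7}) + f(s_8)].
Sum ≈ 10.3105.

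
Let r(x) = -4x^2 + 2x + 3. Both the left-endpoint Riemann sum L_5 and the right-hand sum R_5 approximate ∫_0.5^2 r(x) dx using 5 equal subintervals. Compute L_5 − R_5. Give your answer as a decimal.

L_5 = -0.54.
R_5 = -4.14.
L_5 − R_5 = 3.6.

3.6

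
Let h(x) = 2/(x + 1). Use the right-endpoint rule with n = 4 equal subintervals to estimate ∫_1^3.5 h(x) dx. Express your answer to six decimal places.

1.461164

Δx = (3.5 − 1)/4 = 0.625.
Right endpoints: 1.625, 2.25, 2.875, 3.5.
h(1.625) = 16/21, h(2.25) = 8/13, h(2.875) = 16/31, h(3.5) = 4/9.
Sum = Δx · [h(1.625) + h(2.25) + h(2.875) + h(3.5)].
Sum ≈ 1.461164.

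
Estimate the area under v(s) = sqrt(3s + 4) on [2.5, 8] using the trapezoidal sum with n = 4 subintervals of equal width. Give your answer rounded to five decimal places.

24.23366

Δs = (8 − 2.5)/4 = 1.375.
v(2.5) ≈ 3.39116, v(3.875) ≈ 3.95285, v(5.25) ≈ 4.44410, v(6.625) ≈ 4.88621, v(8) ≈ 5.29150.
T_4 = (Δs/2)·[v(s_0) + 2v(s_1) + 2v(s_2) + 2v(s_3) + v(s_4)].
Sum ≈ 24.23366.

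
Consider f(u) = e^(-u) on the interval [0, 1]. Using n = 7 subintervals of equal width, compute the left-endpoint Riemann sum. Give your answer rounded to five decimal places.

Δu = (1 − 0)/7 = 1/7.
Left endpoints: 0, 1/7, 2/7, 3/7, 4/7, 5/7, 6/7.
f(0) ≈ 1.00000, f(1/7) ≈ 0.86688, f(2/7) ≈ 0.75148, f(3/7) ≈ 0.65144, f(4/7) ≈ 0.56472, f(5/7) ≈ 0.48954, f(6/7) ≈ 0.42437.
Sum = Δu · [f(0) + f(1/7) + f(2/7) + ...].
Sum ≈ 0.67835.

0.67835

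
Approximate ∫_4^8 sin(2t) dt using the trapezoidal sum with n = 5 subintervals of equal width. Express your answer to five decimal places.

0.31551

Δt = (8 − 4)/5 = 0.8.
f(4) ≈ 0.98936, f(4.8) ≈ -0.17433, f(5.6) ≈ -0.97918, f(6.4) ≈ 0.23151, f(7.2) ≈ 0.96566, f(8) ≈ -0.28790.
T_5 = (Δt/2)·[f(t_0) + 2f(t_1) + ... + 2f(t_{4}) + f(t_5)].
Sum ≈ 0.31551.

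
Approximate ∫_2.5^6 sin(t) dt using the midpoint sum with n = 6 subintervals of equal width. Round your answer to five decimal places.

Δt = (6 − 2.5)/6 = 7/12.
Midpoints: 67/24, 3.375, 95/24, 109/24, 5.125, 137/24.
f(67/24) ≈ 0.34283, f(3.375) ≈ -0.23129, f(95/24) ≈ -0.72892, f(109/24) ≈ -0.98546, f(5.125) ≈ -0.91608, f(137/24) ≈ -0.54371.
Sum = Δt · [f(67/24) + f(3.375) + f(95/24) + ...].
Sum ≈ -1.78654.

-1.78654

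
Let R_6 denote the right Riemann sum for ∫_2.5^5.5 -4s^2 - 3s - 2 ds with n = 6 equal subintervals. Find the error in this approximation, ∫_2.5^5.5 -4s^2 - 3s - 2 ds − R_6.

Exact integral: ∫_2.5^5.5 f(s) ds = -243.
R_6 = -269.75.
Error = -243 − (-269.75) = 26.75.

26.75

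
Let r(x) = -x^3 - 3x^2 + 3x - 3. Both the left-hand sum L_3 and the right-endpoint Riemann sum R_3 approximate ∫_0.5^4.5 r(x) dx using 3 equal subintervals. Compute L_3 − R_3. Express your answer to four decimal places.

L_3 ≈ -95.277778.
R_3 ≈ -280.611111.
L_3 − R_3 ≈ 185.3333.

185.3333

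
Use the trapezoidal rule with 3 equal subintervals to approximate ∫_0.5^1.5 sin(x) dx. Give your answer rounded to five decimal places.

0.79936

Δx = (1.5 − 0.5)/3 = 1/3.
f(0.5) ≈ 0.47943, f(5/6) ≈ 0.74018, f(7/6) ≈ 0.91944, f(1.5) ≈ 0.99749.
T_3 = (Δx/2)·[f(x_0) + 2f(x_1) + 2f(x_2) + f(x_3)].
Sum ≈ 0.79936.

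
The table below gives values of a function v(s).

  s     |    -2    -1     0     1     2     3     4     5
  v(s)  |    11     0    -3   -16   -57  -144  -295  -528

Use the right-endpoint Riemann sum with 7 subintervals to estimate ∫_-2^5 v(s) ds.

-1043

Δs = 1.
Sum = 1·[0 + (-3) + (-16) + (-57) + (-144) + (-295) + (-528)] = -1043.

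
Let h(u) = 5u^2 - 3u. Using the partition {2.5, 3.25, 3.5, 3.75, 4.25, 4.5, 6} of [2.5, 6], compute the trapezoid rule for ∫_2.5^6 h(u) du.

Subinterval widths: 0.75, 0.25, 0.25, 0.5, 0.25, 1.5.
h(2.5) = 23.75, h(3.25) = 43.0625, h(3.5) = 50.75, h(3.75) = 59.0625, h(4.25) = 77.5625, h(4.5) = 87.75, h(6) = 162.
On each subinterval the trapezoid contributes (Δu_i/2)·[h(u_{i-1}) + h(u_i)].
Sum = 292.640625.

292.640625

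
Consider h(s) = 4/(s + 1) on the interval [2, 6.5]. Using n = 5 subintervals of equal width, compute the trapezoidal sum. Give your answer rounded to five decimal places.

3.69011

Δs = (6.5 − 2)/5 = 0.9.
h(2) = 4/3, h(2.9) = 40/39, h(3.8) = 5/6, h(4.7) = 40/57, h(5.6) = 20/33, h(6.5) = 8/15.
T_5 = (Δs/2)·[h(s_0) + 2h(s_1) + ... + 2h(s_{4}) + h(s_5)].
Sum ≈ 3.69011.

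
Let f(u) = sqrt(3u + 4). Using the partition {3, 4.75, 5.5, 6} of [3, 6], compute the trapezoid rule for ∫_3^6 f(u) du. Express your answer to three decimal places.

12.497

Subinterval widths: 1.75, 0.75, 0.5.
f(3) ≈ 3.606, f(4.75) ≈ 4.272, f(5.5) ≈ 4.528, f(6) ≈ 4.690.
On each subinterval the trapezoid contributes (Δu_i/2)·[f(u_{i-1}) + f(u_i)].
Sum ≈ 12.497.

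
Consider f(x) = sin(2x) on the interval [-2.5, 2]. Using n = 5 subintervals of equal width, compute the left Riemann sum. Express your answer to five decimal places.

1.10679

Δx = (2 − (-2.5))/5 = 0.9.
Left endpoints: -2.5, -1.6, -0.7, 0.2, 1.1.
f(-2.5) ≈ 0.95892, f(-1.6) ≈ 0.05837, f(-0.7) ≈ -0.98545, f(0.2) ≈ 0.38942, f(1.1) ≈ 0.80850.
Sum = Δx · [f(-2.5) + f(-1.6) + f(-0.7) + f(0.2) + f(1.1)].
Sum ≈ 1.10679.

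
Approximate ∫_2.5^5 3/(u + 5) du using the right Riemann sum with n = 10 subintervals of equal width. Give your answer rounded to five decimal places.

0.85067

Δu = (5 − 2.5)/10 = 0.25.
Right endpoints: 2.75, 3, 3.25, 3.5, 3.75, 4, 4.25, 4.5, 4.75, 5.
f(2.75) = 12/31, f(3) = 0.375, f(3.25) = 4/11, f(3.5) = 6/17, f(3.75) = 12/35, f(4) = 1/3, f(4.25) = 12/37, f(4.5) = 6/19, f(4.75) = 4/13, f(5) = 0.3.
Sum = Δu · [f(2.75) + f(3) + f(3.25) + ...].
Sum ≈ 0.85067.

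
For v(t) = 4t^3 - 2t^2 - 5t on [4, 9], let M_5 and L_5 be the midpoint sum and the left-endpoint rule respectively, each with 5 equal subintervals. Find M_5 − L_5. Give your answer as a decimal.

1157.5

M_5 = 5667.5.
L_5 = 4510.
M_5 − L_5 = 1157.5.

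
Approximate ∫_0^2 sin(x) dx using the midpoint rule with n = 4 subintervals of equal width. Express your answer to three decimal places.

Δx = (2 − 0)/4 = 0.5.
Midpoints: 0.25, 0.75, 1.25, 1.75.
f(0.25) ≈ 0.247, f(0.75) ≈ 0.682, f(1.25) ≈ 0.949, f(1.75) ≈ 0.984.
Sum = Δx · [f(0.25) + f(0.75) + f(1.25) + f(1.75)].
Sum ≈ 1.431.

1.431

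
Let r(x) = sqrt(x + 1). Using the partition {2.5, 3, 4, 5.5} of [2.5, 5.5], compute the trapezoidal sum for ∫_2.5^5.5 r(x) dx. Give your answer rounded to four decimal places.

6.6749

Subinterval widths: 0.5, 1, 1.5.
r(2.5) ≈ 1.8708, r(3) ≈ 2.0000, r(4) ≈ 2.2361, r(5.5) ≈ 2.5495.
On each subinterval the trapezoid contributes (Δx_i/2)·[r(x_{i-1}) + r(x_i)].
Sum ≈ 6.6749.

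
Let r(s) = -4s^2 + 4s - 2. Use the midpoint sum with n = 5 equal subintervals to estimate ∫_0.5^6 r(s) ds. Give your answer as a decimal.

-225.115

Δs = (6 − 0.5)/5 = 1.1.
Midpoints: 1.05, 2.15, 3.25, 4.35, 5.45.
r(1.05) = -2.21, r(2.15) = -11.89, r(3.25) = -31.25, r(4.35) = -60.29, r(5.45) = -99.01.
Sum = Δs · [r(1.05) + r(2.15) + r(3.25) + r(4.35) + r(5.45)].
Sum = -225.115.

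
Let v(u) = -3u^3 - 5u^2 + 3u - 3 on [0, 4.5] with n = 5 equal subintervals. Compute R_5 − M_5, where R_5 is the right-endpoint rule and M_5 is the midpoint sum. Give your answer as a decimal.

R_5 = -620.3925.
M_5 = -434.8771875.
R_5 − M_5 = -185.5153125.

-185.5153125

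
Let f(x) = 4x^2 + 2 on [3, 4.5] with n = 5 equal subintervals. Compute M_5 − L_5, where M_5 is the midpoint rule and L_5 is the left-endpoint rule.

M_5 = 88.455.
L_5 = 81.84.
M_5 − L_5 = 6.615.

6.615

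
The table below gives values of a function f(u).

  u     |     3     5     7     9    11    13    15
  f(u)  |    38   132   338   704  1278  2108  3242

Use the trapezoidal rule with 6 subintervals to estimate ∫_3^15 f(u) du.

12400

Δu = 2.
T_6 = (2/2)·[38 + 2·132 + 2·338 + 2·704 + 2·1278 + 2·2108 + 3242] = 12400.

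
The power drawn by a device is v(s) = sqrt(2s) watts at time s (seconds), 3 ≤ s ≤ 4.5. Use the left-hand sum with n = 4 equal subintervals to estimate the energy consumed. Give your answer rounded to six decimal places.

3.996923

Δs = (4.5 − 3)/4 = 0.375.
Left endpoints: 3, 3.375, 3.75, 4.125.
v(3) ≈ 2.449490, v(3.375) ≈ 2.598076, v(3.75) ≈ 2.738613, v(4.125) ≈ 2.872281.
Sum = Δs · [v(3) + v(3.375) + v(3.75) + v(4.125)].
Sum ≈ 3.996923.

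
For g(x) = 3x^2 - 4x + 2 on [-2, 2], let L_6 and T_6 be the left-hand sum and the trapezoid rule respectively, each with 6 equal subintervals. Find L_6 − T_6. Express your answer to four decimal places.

5.3333

L_6 ≈ 30.222222.
T_6 ≈ 24.888889.
L_6 − T_6 ≈ 5.3333.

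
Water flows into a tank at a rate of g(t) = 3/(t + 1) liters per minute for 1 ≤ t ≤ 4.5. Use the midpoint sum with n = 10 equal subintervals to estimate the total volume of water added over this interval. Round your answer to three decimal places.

3.032

Δt = (4.5 − 1)/10 = 0.35.
Midpoints: 1.175, 1.525, 1.875, 2.225, 2.575, 2.925, 3.275, 3.625, 3.975, 4.325.
g(1.175) = 40/29, g(1.525) = 120/101, g(1.875) = 24/23, g(2.225) = 40/43, g(2.575) = 120/143, g(2.925) = 120/157, g(3.275) = 40/57, g(3.625) = 24/37, g(3.975) = 120/199, g(4.325) = 40/71.
Sum = Δt · [g(1.175) + g(1.525) + g(1.875) + ...].
Sum ≈ 3.032.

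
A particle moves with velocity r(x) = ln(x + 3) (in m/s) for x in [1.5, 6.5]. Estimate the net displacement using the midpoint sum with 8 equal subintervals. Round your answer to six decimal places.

Δx = (6.5 − 1.5)/8 = 0.625.
Midpoints: 1.8125, 2.4375, 3.0625, 3.6875, 4.3125, 4.9375, 5.5625, 6.1875.
r(1.8125) ≈ 1.571217, r(2.4375) ≈ 1.693319, r(3.0625) ≈ 1.802122, r(3.6875) ≈ 1.900240, r(4.3125) ≈ 1.989585, r(4.9375) ≈ 2.071598, r(5.5625) ≈ 2.147392, r(6.1875) ≈ 2.217844.
Sum = Δx · [r(1.8125) + r(2.4375) + r(3.0625) + ...].
Sum ≈ 9.620824.

9.620824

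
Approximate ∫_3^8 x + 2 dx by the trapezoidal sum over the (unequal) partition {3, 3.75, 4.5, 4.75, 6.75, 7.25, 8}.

Subinterval widths: 0.75, 0.75, 0.25, 2, 0.5, 0.75.
f(3) = 5, f(3.75) = 5.75, f(4.5) = 6.5, f(4.75) = 6.75, f(6.75) = 8.75, f(7.25) = 9.25, f(8) = 10.
On each subinterval the trapezoid contributes (Δx_i/2)·[f(x_{i-1}) + f(x_i)].
Sum = 37.5.

37.5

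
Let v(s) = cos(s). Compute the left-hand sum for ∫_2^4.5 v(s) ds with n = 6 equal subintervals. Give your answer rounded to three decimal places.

-1.902

Δs = (4.5 − 2)/6 = 5/12.
Left endpoints: 2, 29/12, 17/6, 3.25, 11/3, 49/12.
v(2) ≈ -0.416, v(29/12) ≈ -0.749, v(17/6) ≈ -0.953, v(3.25) ≈ -0.994, v(11/3) ≈ -0.865, v(49/12) ≈ -0.588.
Sum = Δs · [v(2) + v(29/12) + v(17/6) + ...].
Sum ≈ -1.902.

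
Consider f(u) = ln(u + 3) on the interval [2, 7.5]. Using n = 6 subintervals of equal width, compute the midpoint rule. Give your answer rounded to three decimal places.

Δu = (7.5 − 2)/6 = 11/12.
Midpoints: 59/24, 3.375, 103/24, 125/24, 6.125, 169/24.
f(59/24) ≈ 1.697, f(3.375) ≈ 1.852, f(103/24) ≈ 1.987, f(125/24) ≈ 2.105, f(6.125) ≈ 2.211, f(169/24) ≈ 2.307.
Sum = Δu · [f(59/24) + f(3.375) + f(103/24) + ...].
Sum ≈ 11.146.

11.146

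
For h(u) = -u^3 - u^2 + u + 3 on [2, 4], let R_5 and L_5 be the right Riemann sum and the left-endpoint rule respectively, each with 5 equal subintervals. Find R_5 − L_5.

R_5 = -80.4.
L_5 = -54.
R_5 − L_5 = -26.4.

-26.4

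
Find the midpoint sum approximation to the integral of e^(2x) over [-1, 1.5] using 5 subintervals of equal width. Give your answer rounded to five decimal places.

Δx = (1.5 − (-1))/5 = 0.5.
Midpoints: -0.75, -0.25, 0.25, 0.75, 1.25.
f(-0.75) ≈ 0.22313, f(-0.25) ≈ 0.60653, f(0.25) ≈ 1.64872, f(0.75) ≈ 4.48169, f(1.25) ≈ 12.18249.
Sum = Δx · [f(-0.75) + f(-0.25) + f(0.25) + f(0.75) + f(1.25)].
Sum ≈ 9.57128.

9.57128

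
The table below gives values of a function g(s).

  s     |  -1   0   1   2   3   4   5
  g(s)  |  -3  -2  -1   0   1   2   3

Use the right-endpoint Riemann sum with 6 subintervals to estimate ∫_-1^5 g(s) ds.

3

Δs = 1.
Sum = 1·[(-2) + (-1) + 0 + 1 + 2 + 3] = 3.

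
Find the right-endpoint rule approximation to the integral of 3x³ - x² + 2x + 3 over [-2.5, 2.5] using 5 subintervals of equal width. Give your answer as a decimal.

Δx = (2.5 − (-2.5))/5 = 1.
Right endpoints: -1.5, -0.5, 0.5, 1.5, 2.5.
f(-1.5) = -12.375, f(-0.5) = 1.375, f(0.5) = 4.125, f(1.5) = 13.875, f(2.5) = 48.625.
Sum = Δx · [f(-1.5) + f(-0.5) + f(0.5) + f(1.5) + f(2.5)].
Sum = 55.625.

55.625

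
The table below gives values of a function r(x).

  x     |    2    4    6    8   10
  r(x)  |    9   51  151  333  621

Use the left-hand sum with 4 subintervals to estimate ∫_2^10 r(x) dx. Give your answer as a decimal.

Δx = 2.
Sum = 2·[9 + 51 + 151 + 333] = 1088.

1088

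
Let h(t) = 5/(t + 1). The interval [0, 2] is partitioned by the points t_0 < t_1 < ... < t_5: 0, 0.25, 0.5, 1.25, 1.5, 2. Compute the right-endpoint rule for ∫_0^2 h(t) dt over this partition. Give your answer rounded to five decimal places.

Subinterval widths: 0.25, 0.25, 0.75, 0.25, 0.5.
Right endpoints: 0.25, 0.5, 1.25, 1.5, 2.
h(0.25) = 4, h(0.5) = 10/3, h(1.25) = 20/9, h(1.5) = 2, h(2) = 5/3.
Sum = Σ Δt_i · h(t_i).
Sum ≈ 4.83333.

4.83333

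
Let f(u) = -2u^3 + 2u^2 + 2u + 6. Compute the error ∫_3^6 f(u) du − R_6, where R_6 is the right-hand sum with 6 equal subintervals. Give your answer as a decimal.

Exact integral: ∫_3^6 f(u) du = -436.5.
R_6 = -519.125.
Error = -436.5 − (-519.125) = 82.625.

82.625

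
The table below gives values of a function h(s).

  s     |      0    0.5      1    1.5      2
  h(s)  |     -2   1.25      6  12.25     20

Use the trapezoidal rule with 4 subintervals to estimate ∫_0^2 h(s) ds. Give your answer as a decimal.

14.25

Δs = 0.5.
T_4 = (0.5/2)·[(-2) + 2·1.25 + 2·6 + 2·12.25 + 20] = 14.25.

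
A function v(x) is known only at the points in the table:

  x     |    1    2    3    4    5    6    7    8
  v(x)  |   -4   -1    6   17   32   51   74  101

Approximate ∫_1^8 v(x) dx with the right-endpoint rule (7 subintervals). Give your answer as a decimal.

280

Δx = 1.
Sum = 1·[(-1) + 6 + 17 + 32 + 51 + 74 + 101] = 280.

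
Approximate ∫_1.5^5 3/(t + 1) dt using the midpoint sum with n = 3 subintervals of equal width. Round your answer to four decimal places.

Δt = (5 − 1.5)/3 = 7/6.
Midpoints: 25/12, 3.25, 53/12.
f(25/12) = 36/37, f(3.25) = 12/17, f(53/12) = 36/65.
Sum = Δt · [f(25/12) + f(3.25) + f(53/12)].
Sum ≈ 2.6048.

2.6048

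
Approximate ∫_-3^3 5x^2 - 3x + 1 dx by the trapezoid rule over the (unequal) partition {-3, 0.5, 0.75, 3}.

Subinterval widths: 3.5, 0.25, 2.25.
f(-3) = 55, f(0.5) = 0.75, f(0.75) = 1.5625, f(3) = 37.
On each subinterval the trapezoid contributes (Δx_i/2)·[f(x_{i-1}) + f(x_i)].
Sum = 141.234375.

141.234375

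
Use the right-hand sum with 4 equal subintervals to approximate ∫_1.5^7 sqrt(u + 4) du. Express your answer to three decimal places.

Δu = (7 − 1.5)/4 = 1.375.
Right endpoints: 2.875, 4.25, 5.625, 7.
f(2.875) ≈ 2.622, f(4.25) ≈ 2.872, f(5.625) ≈ 3.102, f(7) ≈ 3.317.
Sum = Δu · [f(2.875) + f(4.25) + f(5.625) + f(7)].
Sum ≈ 16.381.

16.381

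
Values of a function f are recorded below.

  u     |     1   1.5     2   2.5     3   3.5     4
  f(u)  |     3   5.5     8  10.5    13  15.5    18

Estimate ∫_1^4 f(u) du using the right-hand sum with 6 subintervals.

35.25

Δu = 0.5.
Sum = 0.5·[5.5 + 8 + 10.5 + 13 + 15.5 + 18] = 35.25.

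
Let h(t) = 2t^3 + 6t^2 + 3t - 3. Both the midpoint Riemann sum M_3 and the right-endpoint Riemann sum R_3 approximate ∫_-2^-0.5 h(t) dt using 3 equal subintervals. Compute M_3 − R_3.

0.703125

M_3 = -2.296875.
R_3 = -3.
M_3 − R_3 = 0.703125.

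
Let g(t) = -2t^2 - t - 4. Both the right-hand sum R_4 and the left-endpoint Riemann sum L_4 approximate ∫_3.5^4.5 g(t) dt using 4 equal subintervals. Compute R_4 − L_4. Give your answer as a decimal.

R_4 = -42.3125.
L_4 = -38.0625.
R_4 − L_4 = -4.25.

-4.25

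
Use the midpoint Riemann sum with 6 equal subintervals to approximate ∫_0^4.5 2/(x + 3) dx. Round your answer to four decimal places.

1.8283

Δx = (4.5 − 0)/6 = 0.75.
Midpoints: 0.375, 1.125, 1.875, 2.625, 3.375, 4.125.
f(0.375) = 16/27, f(1.125) = 16/33, f(1.875) = 16/39, f(2.625) = 16/45, f(3.375) = 16/51, f(4.125) = 16/57.
Sum = Δx · [f(0.375) + f(1.125) + f(1.875) + ...].
Sum ≈ 1.8283.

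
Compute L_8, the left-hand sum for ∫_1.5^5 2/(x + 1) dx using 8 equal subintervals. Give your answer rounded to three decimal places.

1.857

Δx = (5 − 1.5)/8 = 0.4375.
Left endpoints: 1.5, 1.9375, 2.375, 2.8125, 3.25, 3.6875, 4.125, 4.5625.
f(1.5) = 0.8, f(1.9375) = 32/47, f(2.375) = 16/27, f(2.8125) = 32/61, f(3.25) = 8/17, f(3.6875) = 32/75, f(4.125) = 16/41, f(4.5625) = 32/89.
Sum = Δx · [f(1.5) + f(1.9375) + f(2.375) + ...].
Sum ≈ 1.857.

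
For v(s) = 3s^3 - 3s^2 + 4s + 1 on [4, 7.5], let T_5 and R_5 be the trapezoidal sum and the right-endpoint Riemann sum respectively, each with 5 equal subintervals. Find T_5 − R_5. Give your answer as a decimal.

T_5 = 1921.10625.
R_5 = 2259.5125.
T_5 − R_5 = -338.40625.

-338.40625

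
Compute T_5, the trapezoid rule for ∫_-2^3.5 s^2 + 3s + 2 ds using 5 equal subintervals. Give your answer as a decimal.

Δs = (3.5 − (-2))/5 = 1.1.
f(-2) = 0, f(-0.9) = 0.11, f(0.2) = 2.64, f(1.3) = 7.59, f(2.4) = 14.96, f(3.5) = 24.75.
T_5 = (Δs/2)·[f(s_0) + 2f(s_1) + ... + 2f(s_{4}) + f(s_5)].
Sum = 41.4425.

41.4425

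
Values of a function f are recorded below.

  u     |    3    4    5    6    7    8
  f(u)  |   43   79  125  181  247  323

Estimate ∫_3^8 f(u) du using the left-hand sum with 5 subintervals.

675

Δu = 1.
Sum = 1·[43 + 79 + 125 + 181 + 247] = 675.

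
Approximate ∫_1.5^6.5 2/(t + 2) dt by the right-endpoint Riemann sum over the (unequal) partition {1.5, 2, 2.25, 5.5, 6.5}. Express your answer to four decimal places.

1.4696

Subinterval widths: 0.5, 0.25, 3.25, 1.
Right endpoints: 2, 2.25, 5.5, 6.5.
f(2) = 0.5, f(2.25) = 8/17, f(5.5) = 4/15, f(6.5) = 4/17.
Sum = Σ Δt_i · f(t_i).
Sum ≈ 1.4696.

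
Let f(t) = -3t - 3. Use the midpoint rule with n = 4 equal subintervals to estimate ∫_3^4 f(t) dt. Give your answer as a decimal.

-13.5

Δt = (4 − 3)/4 = 0.25.
Midpoints: 3.125, 3.375, 3.625, 3.875.
f(3.125) = -12.375, f(3.375) = -13.125, f(3.625) = -13.875, f(3.875) = -14.625.
Sum = Δt · [f(3.125) + f(3.375) + f(3.625) + f(3.875)].
Sum = -13.5.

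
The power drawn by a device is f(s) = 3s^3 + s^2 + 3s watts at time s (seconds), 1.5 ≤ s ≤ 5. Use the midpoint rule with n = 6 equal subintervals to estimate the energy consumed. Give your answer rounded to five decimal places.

536.61755

Δs = (5 − 1.5)/6 = 7/12.
Midpoints: 43/24, 2.375, 71/24, 85/24, 4.125, 113/24.
f(43/24) = 39689/1536, f(2.375) = 27113/512, f(71/24) = 439135/4608, f(85/24) = 240295/1536, f(4.125) = 122859/512, f(113/24) = 1610137/4608.
Sum = Δs · [f(43/24) + f(2.375) + f(71/24) + ...].
Sum ≈ 536.61755.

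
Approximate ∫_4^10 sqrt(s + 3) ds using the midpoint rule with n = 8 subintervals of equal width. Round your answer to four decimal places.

Δs = (10 − 4)/8 = 0.75.
Midpoints: 4.375, 5.125, 5.875, 6.625, 7.375, 8.125, 8.875, 9.625.
f(4.375) ≈ 2.7157, f(5.125) ≈ 2.8504, f(5.875) ≈ 2.9791, f(6.625) ≈ 3.1024, f(7.375) ≈ 3.2210, f(8.125) ≈ 3.3354, f(8.875) ≈ 3.4460, f(9.625) ≈ 3.5532.
Sum = Δs · [f(4.375) + f(5.125) + f(5.875) + ...].
Sum ≈ 18.9024.

18.9024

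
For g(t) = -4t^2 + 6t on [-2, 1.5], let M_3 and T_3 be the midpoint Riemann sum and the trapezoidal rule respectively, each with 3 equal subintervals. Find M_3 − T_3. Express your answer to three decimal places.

4.764

M_3 ≈ -18.82870.
T_3 ≈ -23.59259.
M_3 − T_3 ≈ 4.764.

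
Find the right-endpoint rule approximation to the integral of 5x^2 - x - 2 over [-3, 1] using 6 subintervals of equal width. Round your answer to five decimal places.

Δx = (1 − (-3))/6 = 2/3.
Right endpoints: -7/3, -5/3, -1, -1/3, 1/3, 1.
f(-7/3) = 248/9, f(-5/3) = 122/9, f(-1) = 4, f(-1/3) = -10/9, f(1/3) = -16/9, f(1) = 2.
Sum = Δx · [f(-7/3) + f(-5/3) + f(-1) + ...].
Sum ≈ 29.48148.

29.48148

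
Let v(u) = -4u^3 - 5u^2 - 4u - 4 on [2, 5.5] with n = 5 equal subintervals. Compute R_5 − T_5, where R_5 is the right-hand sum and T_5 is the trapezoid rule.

R_5 = -1516.375.
T_5 = -1243.8125.
R_5 − T_5 = -272.5625.

-272.5625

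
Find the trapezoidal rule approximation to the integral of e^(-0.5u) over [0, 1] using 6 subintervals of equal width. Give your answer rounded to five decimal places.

Δu = (1 − 0)/6 = 1/6.
f(0) ≈ 1.00000, f(1/6) ≈ 0.92004, f(1/3) ≈ 0.84648, f(0.5) ≈ 0.77880, f(2/3) ≈ 0.71653, f(5/6) ≈ 0.65924, f(1) ≈ 0.60653.
T_6 = (Δu/2)·[f(u_0) + 2f(u_1) + ... + 2f(u_{5}) + f(u_6)].
Sum ≈ 0.78739.

0.78739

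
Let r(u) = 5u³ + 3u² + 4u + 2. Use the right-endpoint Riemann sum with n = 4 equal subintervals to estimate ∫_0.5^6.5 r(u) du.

Δu = (6.5 − 0.5)/4 = 1.5.
Right endpoints: 2, 3.5, 5, 6.5.
r(2) = 62, r(3.5) = 267.125, r(5) = 722, r(6.5) = 1527.875.
Sum = Δu · [r(2) + r(3.5) + r(5) + r(6.5)].
Sum = 3868.5.

3868.5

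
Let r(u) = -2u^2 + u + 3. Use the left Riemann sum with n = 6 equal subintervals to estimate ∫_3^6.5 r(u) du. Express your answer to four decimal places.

-119.9803

Δu = (6.5 − 3)/6 = 7/12.
Left endpoints: 3, 43/12, 25/6, 4.75, 16/3, 71/12.
r(3) = -12, r(43/12) = -1375/72, r(25/6) = -248/9, r(4.75) = -37.375, r(16/3) = -437/9, r(71/12) = -4399/72.
Sum = Δu · [r(3) + r(43/12) + r(25/6) + ...].
Sum ≈ -119.9803.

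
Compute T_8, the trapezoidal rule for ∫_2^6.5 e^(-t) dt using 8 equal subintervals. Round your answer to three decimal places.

0.137

Δt = (6.5 − 2)/8 = 0.5625.
f(2) ≈ 0.135, f(2.5625) ≈ 0.077, f(3.125) ≈ 0.044, f(3.6875) ≈ 0.025, f(4.25) ≈ 0.014, f(4.8125) ≈ 0.008, f(5.375) ≈ 0.005, f(5.9375) ≈ 0.003, f(6.5) ≈ 0.002.
T_8 = (Δt/2)·[f(t_0) + 2f(t_1) + ... + 2f(t_{7}) + f(t_8)].
Sum ≈ 0.137.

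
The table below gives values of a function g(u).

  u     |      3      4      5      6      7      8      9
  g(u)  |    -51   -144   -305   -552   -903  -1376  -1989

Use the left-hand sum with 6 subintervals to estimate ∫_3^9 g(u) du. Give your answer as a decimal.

Δu = 1.
Sum = 1·[(-51) + (-144) + (-305) + (-552) + (-903) + (-1376)] = -3331.

-3331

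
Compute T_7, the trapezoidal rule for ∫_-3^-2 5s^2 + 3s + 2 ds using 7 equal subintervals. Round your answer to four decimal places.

Δs = (-2 − (-3))/7 = 1/7.
f(-3) = 38, f(-20/7) = 1678/49, f(-19/7) = 1504/49, f(-18/7) = 1340/49, f(-17/7) = 1186/49, f(-16/7) = 1042/49, f(-15/7) = 908/49, f(-2) = 16.
T_7 = (Δs/2)·[f(s_0) + 2f(s_1) + ... + 2f(s_{6}) + f(s_7)].
Sum ≈ 26.1837.

26.1837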